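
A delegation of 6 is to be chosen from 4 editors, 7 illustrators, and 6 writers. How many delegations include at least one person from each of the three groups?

Total 6-person selections from all 17: C(17,6) = 12376.
Subtract selections that omit an entire group: no editors → C(13,6) = 1716; no illustrators → C(10,6) = 210; no writers → C(11,6) = 462.
Add back selections omitting two groups (i.e. drawn from a single group): C(4,6) + C(7,6) + C(6,6) = 8.
By inclusion–exclusion: 12376 − 2388 + 8 = 9996.

9996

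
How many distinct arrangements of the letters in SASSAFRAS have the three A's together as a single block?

210

Treat the 3 copies of A as a single block. The multiset to arrange is then {AAA, F, R, S, S, S, S}, 7 items in all.
That gives (7)!/(4!) = 210 arrangements.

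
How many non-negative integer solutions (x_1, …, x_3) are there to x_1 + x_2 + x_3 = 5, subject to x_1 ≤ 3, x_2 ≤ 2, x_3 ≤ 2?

6

Ignoring the caps, the number of non-negative solutions to x_1+…+x_3 = 5 is C(7,2) = 21.
Subtract solutions that violate a single cap (substitute x_i' = x_i − (cap_i+1)): x_1 ≥ 4 gives C(3,2) = 3; x_2 ≥ 3 gives C(4,2) = 6; x_3 ≥ 3 gives C(4,2) = 6. Together 15.
No two caps can be exceeded simultaneously, so the pair terms are all 0.
By inclusion–exclusion the count is 21 − 15 + 0 = 6.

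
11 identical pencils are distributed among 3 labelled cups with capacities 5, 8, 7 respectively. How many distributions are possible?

41

Ignoring the caps, the number of non-negative solutions to x_1+…+x_3 = 11 is C(13,2) = 78.
Subtract solutions that violate a single cap (substitute x_i' = x_i − (cap_i+1)): x_1 ≥ 6 gives C(7,2) = 21; x_2 ≥ 9 gives C(4,2) = 6; x_3 ≥ 8 gives C(5,2) = 10. Together 37.
No two caps can be exceeded simultaneously, so the pair terms are all 0.
By inclusion–exclusion the count is 78 − 37 + 0 = 41.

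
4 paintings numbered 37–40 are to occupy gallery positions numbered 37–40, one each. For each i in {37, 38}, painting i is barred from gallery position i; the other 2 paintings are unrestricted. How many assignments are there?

14

Let Aᵢ (for i ∈ {37, 38}) be the placements that put painting i in its forbidden gallery position. Any j of these fix j positions, leaving (4−j)! ways to fill the rest, and there are C(2,j) ways to pick which j.
By inclusion–exclusion, the number of valid placements is Σ_{j=0}^{2} (−1)^j C(2,j)·(4−j)!.
Computing: 24 − 12 + 2 = 14.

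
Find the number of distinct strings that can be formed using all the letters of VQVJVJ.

Letter multiplicities in VQVJVJ: J×2, Q×1, V×3.
So there are 6! / (3!·2!) = 60 distinguishable arrangements.

60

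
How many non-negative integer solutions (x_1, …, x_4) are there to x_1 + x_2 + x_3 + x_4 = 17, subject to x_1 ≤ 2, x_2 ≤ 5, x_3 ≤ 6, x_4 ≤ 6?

10

By stars and bars, unrestricted non-negative solutions to x_1+…+x_4 = 17 number C(17+3,3) = 1140.
Subtract solutions that violate a single cap (substitute x_i' = x_i − (cap_i+1)): x_1 ≥ 3 gives C(17,3) = 680; x_2 ≥ 6 gives C(14,3) = 364; x_3 ≥ 7 gives C(13,3) = 286; x_4 ≥ 7 gives C(13,3) = 286. Together 1616.
Add back pairs where two caps are both exceeded: 165 + 120 + 120 + 35 + 35 + 20 = 495.
Subtract triples: 4 + 4 + 1 + 0 = 9.
By inclusion–exclusion the count is 1140 − 1616 + 495 − 9 = 10.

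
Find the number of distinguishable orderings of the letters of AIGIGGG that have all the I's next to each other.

Treat the 2 copies of I as a single block. The multiset to arrange is then {II, A, G, G, G, G}, 6 items in all.
That gives (6)!/(4!) = 30 arrangements.

30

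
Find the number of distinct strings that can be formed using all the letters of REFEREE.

The 7 letters of REFEREE have repeats: E appearing 4 times and R appearing twice.
The number of distinct arrangements is 7!/(4!·2!) = 5040/48 = 105.

105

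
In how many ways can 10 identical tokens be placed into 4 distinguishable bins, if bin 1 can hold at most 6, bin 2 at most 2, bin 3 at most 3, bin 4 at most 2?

18

Ignoring the caps, the number of non-negative solutions to x_1+…+x_4 = 10 is C(13,3) = 286.
Subtract solutions that violate a single cap (substitute x_i' = x_i − (cap_i+1)): x_1 ≥ 7 gives C(6,3) = 20; x_2 ≥ 3 gives C(10,3) = 120; x_3 ≥ 4 gives C(9,3) = 84; x_4 ≥ 3 gives C(10,3) = 120. Together 344.
Add back pairs where two caps are both exceeded: 1 + 0 + 1 + 20 + 35 + 20 = 77.
Subtract triples: 0 + 0 + 0 + 1 = 1.
By inclusion–exclusion the count is 286 − 344 + 77 − 1 = 18.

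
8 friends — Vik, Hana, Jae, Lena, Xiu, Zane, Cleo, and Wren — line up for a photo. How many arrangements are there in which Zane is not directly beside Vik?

There are 8! = 40320 arrangements in all. If Zane and Vik are adjacent, merging them into one block gives 2·(7)! = 10080 arrangements.
Complementary counting: 40320 − 10080 = 30240.

30240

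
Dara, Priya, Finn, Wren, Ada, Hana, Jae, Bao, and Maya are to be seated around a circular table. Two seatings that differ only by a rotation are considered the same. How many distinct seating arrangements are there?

Fix one person's seat to break rotational symmetry; the remaining 8 people can be arranged in (8)! = 40320 ways.

40320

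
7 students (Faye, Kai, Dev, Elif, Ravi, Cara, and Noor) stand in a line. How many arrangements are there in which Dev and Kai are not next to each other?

There are 7! = 5040 arrangements in all. If Dev and Kai are adjacent, merging them into one block gives 2·(6)! = 1440 arrangements.
So 5040 − 1440 = 3600 arrangements keep them apart.

3600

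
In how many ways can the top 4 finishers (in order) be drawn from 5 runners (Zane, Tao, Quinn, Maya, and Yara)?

This is an ordered selection of 4 from 5: P(5,4).
That gives 5 × 4 × 3 × 2 = 120.

120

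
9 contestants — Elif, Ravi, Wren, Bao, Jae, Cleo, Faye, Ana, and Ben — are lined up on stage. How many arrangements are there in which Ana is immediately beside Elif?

80640

Treat {Ana, Elif} as a single unit. There are 8 units to order, and the pair itself can be ordered 2 ways.
That gives 2 × 8! = 2 × 40320 = 80640.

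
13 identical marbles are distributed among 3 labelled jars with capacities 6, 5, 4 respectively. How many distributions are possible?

6

By stars and bars, unrestricted non-negative solutions to x_1+…+x_3 = 13 number C(13+2,2) = 105.
Subtract solutions that violate a single cap (substitute x_i' = x_i − (cap_i+1)): x_1 ≥ 7 gives C(8,2) = 28; x_2 ≥ 6 gives C(9,2) = 36; x_3 ≥ 5 gives C(10,2) = 45. Together 109.
Add back pairs where two caps are both exceeded: 1 + 3 + 6 = 10.
By inclusion–exclusion the count is 105 − 109 + 10 = 6.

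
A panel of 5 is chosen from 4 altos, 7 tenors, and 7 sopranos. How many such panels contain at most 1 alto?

Split by how many altos are chosen (0 through 1).
Sum: C(4,0)·C(14,5) + C(4,1)·C(14,4) = 2002 + 4004 = 6006.

6006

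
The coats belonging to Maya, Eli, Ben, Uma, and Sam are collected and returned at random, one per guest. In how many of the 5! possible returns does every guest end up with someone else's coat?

44

This is the derangement count D_5: permutations of 5 items with no fixed point.
By inclusion–exclusion this is Σ_{j=0}^{5} (−1)^j C(5,j)·(5−j)!.
Computing: 120 − 120 + 60 − 20 + 5 − 1 = 44.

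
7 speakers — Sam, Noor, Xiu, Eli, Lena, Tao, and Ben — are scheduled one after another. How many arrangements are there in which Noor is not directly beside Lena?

There are 7! = 5040 arrangements in all. If Noor and Lena are adjacent, merging them into one block gives 2·(6)! = 1440 arrangements.
So 5040 − 1440 = 3600 arrangements keep them apart.

3600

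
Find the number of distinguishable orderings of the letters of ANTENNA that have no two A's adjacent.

300

There are 7!/(3!·2!) = 420 arrangements of ANTENNA in total.
Arrangements with the A's together: treat AA as one letter, giving (6)!/(3!) = 120.
Subtracting, 420 − 120 = 300 arrangements keep the A's apart.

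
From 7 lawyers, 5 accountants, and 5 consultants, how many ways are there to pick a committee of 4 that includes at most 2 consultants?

2255

Split by how many consultants are chosen (0 through 2).
Sum: C(5,0)·C(12,4) + C(5,1)·C(12,3) + C(5,2)·C(12,2) = 495 + 1100 + 660 = 2255.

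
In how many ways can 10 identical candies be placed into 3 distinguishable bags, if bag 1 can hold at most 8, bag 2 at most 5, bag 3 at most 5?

33

Ignoring the caps, the number of non-negative solutions to x_1+…+x_3 = 10 is C(12,2) = 66.
Subtract solutions that violate a single cap (substitute x_i' = x_i − (cap_i+1)): x_1 ≥ 9 gives C(3,2) = 3; x_2 ≥ 6 gives C(6,2) = 15; x_3 ≥ 6 gives C(6,2) = 15. Together 33.
No two caps can be exceeded simultaneously, so the pair terms are all 0.
By inclusion–exclusion the count is 66 − 33 + 0 = 33.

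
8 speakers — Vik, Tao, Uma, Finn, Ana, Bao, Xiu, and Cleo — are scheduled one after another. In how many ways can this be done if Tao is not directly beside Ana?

30240

Of the 8! = 40320 arrangements, those with Tao and Ana adjacent number 2 × 7! = 10080 (treat the pair as a block with 2 internal orders).
Complementary counting: 40320 − 10080 = 30240.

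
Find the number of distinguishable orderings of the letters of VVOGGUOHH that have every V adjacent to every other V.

Treat the 2 copies of V as a single block. The multiset to arrange is then {VV, G, G, H, H, O, O, U}, 8 items in all.
That gives (8)!/(2!·2!·2!) = 5040 arrangements.

5040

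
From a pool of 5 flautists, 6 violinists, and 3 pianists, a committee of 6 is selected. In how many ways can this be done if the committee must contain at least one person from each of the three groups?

Unrestricted: C(14,6) = 3003 ways to pick any 6 of the 14.
Subtract selections that omit an entire group: no flautists → C(9,6) = 84; no violinists → C(8,6) = 28; no pianists → C(11,6) = 462.
Add back selections omitting two groups (i.e. drawn from a single group): C(5,6) + C(6,6) + C(3,6) = 1.
By inclusion–exclusion: 3003 − 574 + 1 = 2430.

2430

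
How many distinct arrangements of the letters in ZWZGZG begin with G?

With the first slot taken by G, it remains to arrange the other 5 letters (ZWZZG).
Those 5 letters have Z appearing 3 times, giving (5)!/(3!) = 20.

20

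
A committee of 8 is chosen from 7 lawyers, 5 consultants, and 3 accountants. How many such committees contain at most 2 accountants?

Split by how many accountants are chosen (0 through 2).
Sum: C(3,0)·C(12,8) + C(3,1)·C(12,7) + C(3,2)·C(12,6) = 495 + 2376 + 2772 = 5643.

5643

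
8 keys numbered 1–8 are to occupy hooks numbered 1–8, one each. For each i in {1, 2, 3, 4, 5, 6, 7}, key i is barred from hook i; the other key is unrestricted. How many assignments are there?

Let Aᵢ (for 1 ≤ i ≤ 7) be the placements that put key i in its forbidden hook. Any j of these fix j positions, leaving (8−j)! ways to fill the rest, and there are C(7,j) ways to pick which j.
By inclusion–exclusion, the number of valid placements is Σ_{j=0}^{7} (−1)^j C(7,j)·(8−j)!.
Computing: 40320 − 35280 + 15120 − 4200 + 840 − 126 + 14 − 1 = 16687.

16687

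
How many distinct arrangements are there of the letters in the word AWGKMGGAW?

The 9 letters of AWGKMGGAW have repeats: A appearing twice, G appearing 3 times, and W appearing twice.
Dividing 9! = 362880 by 3!·2!·2! = 24 for the repeated letters gives 15120.

15120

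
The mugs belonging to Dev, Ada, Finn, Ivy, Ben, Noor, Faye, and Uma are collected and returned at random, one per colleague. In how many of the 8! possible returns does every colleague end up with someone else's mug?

This is the derangement count D_8: permutations of 8 items with no fixed point.
By inclusion–exclusion this is Σ_{j=0}^{8} (−1)^j C(8,j)·(8−j)!.
Computing: 40320 − 40320 + 20160 − 6720 + 1680 − 336 + 56 − 8 + 1 = 14833.

14833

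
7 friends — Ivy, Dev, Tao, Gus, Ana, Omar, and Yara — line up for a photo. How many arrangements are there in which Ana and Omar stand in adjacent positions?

Place the 5 others and the Ana-Omar pair as 6 objects in a line; the pair has 2 internal arrangements.
That gives 2 × 6! = 2 × 720 = 1440.

1440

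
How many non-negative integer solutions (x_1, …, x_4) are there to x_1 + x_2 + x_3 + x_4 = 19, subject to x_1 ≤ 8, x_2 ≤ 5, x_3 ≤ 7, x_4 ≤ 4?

55

Without the upper bounds there are C(22,3) = 1540 ways to split 19 among 4 variables.
Subtract solutions that violate a single cap (substitute x_i' = x_i − (cap_i+1)): x_1 ≥ 9 gives C(13,3) = 286; x_2 ≥ 6 gives C(16,3) = 560; x_3 ≥ 8 gives C(14,3) = 364; x_4 ≥ 5 gives C(17,3) = 680. Together 1890.
Add back pairs where two caps are both exceeded: 35 + 10 + 56 + 56 + 165 + 84 = 406.
Subtract triples: 0 + 0 + 0 + 1 = 1.
By inclusion–exclusion the count is 1540 − 1890 + 406 − 1 = 55.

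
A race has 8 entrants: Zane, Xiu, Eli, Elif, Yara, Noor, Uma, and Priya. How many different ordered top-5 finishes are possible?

There are 8 choices for 1st place, 7 for 2nd, and so on down to 4 for position 5.
That gives 8 × 7 × 6 × 5 × 4 = 6720.

6720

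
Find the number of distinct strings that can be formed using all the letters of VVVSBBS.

210

VVVSBBS has 7 letters with B appearing twice, S appearing twice, and V appearing 3 times.
Dividing 7! = 5040 by 3!·2!·2! = 24 for the repeated letters gives 210.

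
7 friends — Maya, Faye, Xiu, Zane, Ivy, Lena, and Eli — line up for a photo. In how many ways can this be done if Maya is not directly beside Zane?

Of the 7! = 5040 arrangements, those with Maya and Zane adjacent number 2 × 6! = 1440 (treat the pair as a block with 2 internal orders).
So 5040 − 1440 = 3600 arrangements keep them apart.

3600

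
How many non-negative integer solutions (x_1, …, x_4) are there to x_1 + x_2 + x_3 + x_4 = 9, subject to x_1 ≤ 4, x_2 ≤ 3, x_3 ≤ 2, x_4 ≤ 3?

Ignoring the caps, the number of non-negative solutions to x_1+…+x_4 = 9 is C(12,3) = 220.
Subtract solutions that violate a single cap (substitute x_i' = x_i − (cap_i+1)): x_1 ≥ 5 gives C(7,3) = 35; x_2 ≥ 4 gives C(8,3) = 56; x_3 ≥ 3 gives C(9,3) = 84; x_4 ≥ 4 gives C(8,3) = 56. Together 231.
Add back pairs where two caps are both exceeded: 1 + 4 + 1 + 10 + 4 + 10 = 30.
By inclusion–exclusion the count is 220 − 231 + 30 = 19.

19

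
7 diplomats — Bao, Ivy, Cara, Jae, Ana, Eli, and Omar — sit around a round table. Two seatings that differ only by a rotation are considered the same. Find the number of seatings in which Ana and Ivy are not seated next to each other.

All circular seatings of 7 people number (6)! = 720.
Those with Ana next to Ivy: fuse the pair into one unit and seat 6 units around a circle — 2·(5)! = 240.
Subtracting, 720 − 240 = 480.

480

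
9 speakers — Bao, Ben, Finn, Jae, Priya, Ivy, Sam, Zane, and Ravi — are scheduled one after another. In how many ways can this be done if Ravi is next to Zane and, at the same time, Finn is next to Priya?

20160

Treat {Ravi,Zane} as one block (2 orders) and {Finn,Priya} as another (2 orders).
That leaves 7 units to arrange: 2 × 2 × 7! = 4 × 5040 = 20160.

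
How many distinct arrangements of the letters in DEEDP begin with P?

6

With the first slot taken by P, it remains to arrange the other 4 letters (DEED).
Those 4 letters have D appearing twice and E appearing twice, giving (4)!/(2!·2!) = 6.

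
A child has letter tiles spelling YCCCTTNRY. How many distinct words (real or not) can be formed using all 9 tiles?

Letter multiplicities in YCCCTTNRY: C×3, N×1, R×1, T×2, Y×2.
Dividing 9! = 362880 by 3!·2!·2! = 24 for the repeated letters gives 15120.

15120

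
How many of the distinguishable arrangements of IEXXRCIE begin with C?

630

Fix C in the first position and arrange the remaining 7 letters.
Those 7 letters have E appearing twice, I appearing twice, and X appearing twice, giving (7)!/(2!·2!·2!) = 630.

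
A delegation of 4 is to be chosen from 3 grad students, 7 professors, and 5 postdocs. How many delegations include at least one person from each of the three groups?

630

With no constraint there are C(15,4) = 1365 possible selections.
Subtract selections that omit an entire group: no grad students → C(12,4) = 495; no professors → C(8,4) = 70; no postdocs → C(10,4) = 210.
Add back selections omitting two groups (i.e. drawn from a single group): C(3,4) + C(7,4) + C(5,4) = 40.
By inclusion–exclusion: 1365 − 775 + 40 = 630.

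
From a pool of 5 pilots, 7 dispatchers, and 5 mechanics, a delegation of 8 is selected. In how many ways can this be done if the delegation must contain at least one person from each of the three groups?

23275

With no constraint there are C(17,8) = 24310 possible selections.
Subtract selections that omit an entire group: no pilots → C(12,8) = 495; no dispatchers → C(10,8) = 45; no mechanics → C(12,8) = 495.
Add back selections omitting two groups (i.e. drawn from a single group): C(5,8) + C(7,8) + C(5,8) = 0.
By inclusion–exclusion: 24310 − 1035 + 0 = 23275.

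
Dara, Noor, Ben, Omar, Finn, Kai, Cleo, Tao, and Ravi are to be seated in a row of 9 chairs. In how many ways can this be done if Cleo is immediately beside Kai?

80640

Glue Cleo and Kai into one block (2 internal orders), leaving 8 units to arrange in a row.
So the count is 2·(8)! = 80640.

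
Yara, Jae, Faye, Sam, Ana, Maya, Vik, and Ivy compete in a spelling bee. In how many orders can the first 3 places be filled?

336

This is an ordered selection of 3 from 8: P(8,3).
That gives 8 × 7 × 6 = 336.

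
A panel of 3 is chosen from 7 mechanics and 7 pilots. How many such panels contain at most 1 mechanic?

182

Split by how many mechanics are chosen (0 through 1).
Sum: C(7,0)·C(7,3) + C(7,1)·C(7,2) = 35 + 147 = 182.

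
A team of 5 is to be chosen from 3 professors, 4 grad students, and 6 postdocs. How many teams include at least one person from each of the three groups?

Unrestricted: C(13,5) = 1287 ways to pick any 5 of the 13.
Subtract selections that omit an entire group: no professors → C(10,5) = 252; no grad students → C(9,5) = 126; no postdocs → C(7,5) = 21.
Add back selections omitting two groups (i.e. drawn from a single group): C(3,5) + C(4,5) + C(6,5) = 6.
By inclusion–exclusion: 1287 − 399 + 6 = 894.

894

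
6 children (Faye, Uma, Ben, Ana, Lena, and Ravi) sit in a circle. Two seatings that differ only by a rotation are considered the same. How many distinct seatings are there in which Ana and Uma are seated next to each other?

48

Glue Ana and Uma into a block (2 internal orders). Seating 5 units around a circle gives (4)! arrangements.
So 2 × (4)! = 2 × 24 = 48.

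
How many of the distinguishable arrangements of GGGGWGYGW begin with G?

Fix G in the first position and arrange the remaining 8 letters.
Those 8 letters have G appearing 5 times and W appearing twice, giving (8)!/(5!·2!) = 168.

168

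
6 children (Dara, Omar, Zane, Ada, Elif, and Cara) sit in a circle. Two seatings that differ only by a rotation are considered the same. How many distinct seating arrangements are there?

120

Seat Dara anywhere (absorbing the rotational symmetry), then permute the other 5: (5)! = 120.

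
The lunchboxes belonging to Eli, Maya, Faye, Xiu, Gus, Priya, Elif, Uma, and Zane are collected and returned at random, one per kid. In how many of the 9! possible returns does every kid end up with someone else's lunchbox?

Let Aᵢ be the assignments in which kid i gets their own lunchbox. We want the size of the complement of A₁∪…∪A_9.
By inclusion–exclusion this is Σ_{j=0}^{9} (−1)^j C(9,j)·(9−j)!.
Computing: 362880 − 362880 + 181440 − 60480 + 15120 − 3024 + 504 − 72 + 9 − 1 = 133496.

133496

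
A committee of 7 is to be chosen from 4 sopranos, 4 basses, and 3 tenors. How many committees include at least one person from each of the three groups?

With no constraint there are C(11,7) = 330 possible selections.
Subtract selections that omit an entire group: no sopranos → C(7,7) = 1; no basses → C(7,7) = 1; no tenors → C(8,7) = 8.
Add back selections omitting two groups (i.e. drawn from a single group): C(4,7) + C(4,7) + C(3,7) = 0.
By inclusion–exclusion: 330 − 10 + 0 = 320.

320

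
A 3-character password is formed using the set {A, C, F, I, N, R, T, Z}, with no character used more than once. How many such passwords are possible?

336

This is a permutation of 3 out of 8: P(8,3) = 8!/5!.
That product is 8 × 7 × 6 = 336.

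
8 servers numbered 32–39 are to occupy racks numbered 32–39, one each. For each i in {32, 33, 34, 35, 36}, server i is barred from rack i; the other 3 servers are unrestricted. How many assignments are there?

Let Aᵢ (for 32 ≤ i ≤ 36) be the placements that put server i in its forbidden rack. Any j of these fix j positions, leaving (8−j)! ways to fill the rest, and there are C(5,j) ways to pick which j.
By inclusion–exclusion, the number of valid placements is Σ_{j=0}^{5} (−1)^j C(5,j)·(8−j)!.
Computing: 40320 − 25200 + 7200 − 1200 + 120 − 6 = 21234.

21234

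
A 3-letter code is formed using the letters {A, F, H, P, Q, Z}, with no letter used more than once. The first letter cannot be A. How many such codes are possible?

100

The first letter has 6−1 = 5 choices (anything except A).
The remaining 2 letters are filled from the other 5 symbols without repetition: 5 × 4 = 20.
Total: 5 × 20 = 100.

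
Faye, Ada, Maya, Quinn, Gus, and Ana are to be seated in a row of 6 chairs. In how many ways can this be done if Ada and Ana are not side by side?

There are 6! = 720 arrangements in all. If Ada and Ana are adjacent, merging them into one block gives 2·(5)! = 240 arrangements.
Complementary counting: 720 − 240 = 480.

480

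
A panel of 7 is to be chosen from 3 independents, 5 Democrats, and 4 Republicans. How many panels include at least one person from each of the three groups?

Total 7-person selections from all 12: C(12,7) = 792.
Selections missing a whole group: no independents → C(9,7) = 36; no Democrats → C(7,7) = 1; no Republicans → C(8,7) = 8.
Add back selections omitting two groups (i.e. drawn from a single group): C(3,7) + C(5,7) + C(4,7) = 0.
By inclusion–exclusion: 792 − 45 + 0 = 747.

747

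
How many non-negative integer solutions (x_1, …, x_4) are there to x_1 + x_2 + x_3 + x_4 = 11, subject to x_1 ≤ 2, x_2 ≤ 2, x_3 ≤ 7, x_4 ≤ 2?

Ignoring the caps, the number of non-negative solutions to x_1+…+x_4 = 11 is C(14,3) = 364.
Subtract solutions that violate a single cap (substitute x_i' = x_i − (cap_i+1)): x_1 ≥ 3 gives C(11,3) = 165; x_2 ≥ 3 gives C(11,3) = 165; x_3 ≥ 8 gives C(6,3) = 20; x_4 ≥ 3 gives C(11,3) = 165. Together 515.
Add back pairs where two caps are both exceeded: 56 + 1 + 56 + 1 + 56 + 1 = 171.
Subtract triples: 0 + 10 + 0 + 0 = 10.
By inclusion–exclusion the count is 364 − 515 + 171 − 10 = 10.

10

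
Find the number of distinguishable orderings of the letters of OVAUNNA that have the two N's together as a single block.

Treat the 2 copies of N as a single block. The multiset to arrange is then {NN, A, A, O, U, V}, 6 items in all.
That gives (6)!/(2!) = 360 arrangements.

360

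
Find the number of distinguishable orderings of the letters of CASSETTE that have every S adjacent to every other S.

1260

Treat the 2 copies of S as a single block. The multiset to arrange is then {SS, A, C, E, E, T, T}, 7 items in all.
That gives (7)!/(2!·2!) = 1260 arrangements.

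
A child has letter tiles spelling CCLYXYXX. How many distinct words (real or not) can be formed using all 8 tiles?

1680

The 8 letters of CCLYXYXX have repeats: C appearing twice, X appearing 3 times, and Y appearing twice.
So there are 8! / (3!·2!·2!) = 1680 distinguishable arrangements.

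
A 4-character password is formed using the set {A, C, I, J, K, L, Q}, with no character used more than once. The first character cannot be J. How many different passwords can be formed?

The first character has 7−1 = 6 choices (anything except J).
The remaining 3 characters are filled from the other 6 symbols without repetition: 6 × 5 × 4 = 120.
Total: 6 × 120 = 720.

720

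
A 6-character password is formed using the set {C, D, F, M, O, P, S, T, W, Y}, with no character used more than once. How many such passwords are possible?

151200

Choose and order 6 of the 10 symbols: the first character has 10 options, the next 9, and so on down to 5.
10 × 9 × 8 × 7 × 6 × 5 = 151200.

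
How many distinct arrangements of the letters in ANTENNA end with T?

Fix T in the last position and arrange the remaining 6 letters.
Those 6 letters have A appearing twice and N appearing 3 times, giving (6)!/(3!·2!) = 60.

60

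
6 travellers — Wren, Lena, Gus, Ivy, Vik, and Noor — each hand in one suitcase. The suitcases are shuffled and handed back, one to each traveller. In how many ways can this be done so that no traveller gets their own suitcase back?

265

Let Aᵢ be the assignments in which traveller i gets their own suitcase. We want the size of the complement of A₁∪…∪A_6.
By inclusion–exclusion this is Σ_{j=0}^{6} (−1)^j C(6,j)·(6−j)!.
Computing: 720 − 720 + 360 − 120 + 30 − 6 + 1 = 265.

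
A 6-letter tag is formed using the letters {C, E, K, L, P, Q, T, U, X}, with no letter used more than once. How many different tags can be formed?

This is a permutation of 6 out of 9: P(9,6) = 9!/3!.
That product is 9 × 8 × 7 × 6 × 5 × 4 = 60480.

60480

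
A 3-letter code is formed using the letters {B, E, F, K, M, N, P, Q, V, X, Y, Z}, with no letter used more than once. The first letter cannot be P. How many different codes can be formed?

1210

The first letter has 12−1 = 11 choices (anything except P).
The remaining 2 letters are filled from the other 11 symbols without repetition: 11 × 10 = 110.
Total: 11 × 110 = 1210.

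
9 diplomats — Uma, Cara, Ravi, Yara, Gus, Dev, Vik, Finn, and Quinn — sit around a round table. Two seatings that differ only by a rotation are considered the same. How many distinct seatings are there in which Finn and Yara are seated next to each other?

10080

Treat {Finn, Yara} as one unit (2 internal orders) and seat the resulting 8 units around the table: (7)! circular arrangements.
So 2 × (7)! = 2 × 5040 = 10080.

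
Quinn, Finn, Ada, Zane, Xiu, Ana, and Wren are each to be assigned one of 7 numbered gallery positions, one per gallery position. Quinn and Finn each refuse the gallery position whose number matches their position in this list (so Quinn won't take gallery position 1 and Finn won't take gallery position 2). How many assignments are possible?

Let Aᵢ (for i ∈ {1, 2}) be the placements that put person i in their forbidden gallery position. Any j of these fix j positions, leaving (7−j)! ways to fill the rest, and there are C(2,j) ways to pick which j.
By inclusion–exclusion, the number of valid placements is Σ_{j=0}^{2} (−1)^j C(2,j)·(7−j)!.
Computing: 5040 − 1440 + 120 = 3720.

3720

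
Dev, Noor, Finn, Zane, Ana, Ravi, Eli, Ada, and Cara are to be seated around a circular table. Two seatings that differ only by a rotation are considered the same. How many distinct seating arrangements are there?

40320

Around a circle, 9 distinct people have 9!/9 = (8)! = 40320 rotationally distinct seatings.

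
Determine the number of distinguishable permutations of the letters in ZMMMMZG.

ZMMMMZG has 7 letters with M appearing 4 times and Z appearing twice.
So there are 7! / (4!·2!) = 105 distinguishable arrangements.

105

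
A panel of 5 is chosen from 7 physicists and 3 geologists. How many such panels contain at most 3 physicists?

126

Split by how many physicists are chosen (0 through 3).
Sum: C(7,0)·C(3,5) + C(7,1)·C(3,4) + C(7,2)·C(3,3) + C(7,3)·C(3,2) = 0 + 0 + 21 + 105 = 126.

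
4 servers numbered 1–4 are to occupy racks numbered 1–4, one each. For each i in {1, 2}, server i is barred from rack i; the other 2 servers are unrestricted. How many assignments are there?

14

Let Aᵢ (for i ∈ {1, 2}) be the placements that put server i in its forbidden rack. Any j of these fix j positions, leaving (4−j)! ways to fill the rest, and there are C(2,j) ways to pick which j.
By inclusion–exclusion, the number of valid placements is Σ_{j=0}^{2} (−1)^j C(2,j)·(4−j)!.
Computing: 24 − 12 + 2 = 14.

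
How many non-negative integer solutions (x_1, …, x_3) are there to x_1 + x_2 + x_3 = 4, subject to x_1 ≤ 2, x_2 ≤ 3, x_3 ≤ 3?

10

Ignoring the caps, the number of non-negative solutions to x_1+…+x_3 = 4 is C(6,2) = 15.
Subtract solutions that violate a single cap (substitute x_i' = x_i − (cap_i+1)): x_1 ≥ 3 gives C(3,2) = 3; x_2 ≥ 4 gives C(2,2) = 1; x_3 ≥ 4 gives C(2,2) = 1. Together 5.
No two caps can be exceeded simultaneously, so the pair terms are all 0.
By inclusion–exclusion the count is 15 − 5 + 0 = 10.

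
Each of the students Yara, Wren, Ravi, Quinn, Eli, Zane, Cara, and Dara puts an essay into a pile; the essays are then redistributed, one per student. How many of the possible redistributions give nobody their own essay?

This is the derangement count D_8: permutations of 8 items with no fixed point.
By inclusion–exclusion this is Σ_{j=0}^{8} (−1)^j C(8,j)·(8−j)!.
Computing: 40320 − 40320 + 20160 − 6720 + 1680 − 336 + 56 − 8 + 1 = 14833.

14833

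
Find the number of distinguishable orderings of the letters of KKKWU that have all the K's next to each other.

6

Treat the 3 copies of K as a single block. The multiset to arrange is then {KKK, U, W}, 3 items in all.
All 3 items are distinct, so there are (3)! = 6 arrangements.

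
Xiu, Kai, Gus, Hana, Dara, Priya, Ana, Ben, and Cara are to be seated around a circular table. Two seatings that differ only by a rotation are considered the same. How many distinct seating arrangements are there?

40320

Seat Xiu anywhere (absorbing the rotational symmetry), then permute the other 8: (8)! = 40320.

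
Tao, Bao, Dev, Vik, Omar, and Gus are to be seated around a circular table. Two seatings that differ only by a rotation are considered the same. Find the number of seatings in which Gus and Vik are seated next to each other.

48

Glue Gus and Vik into a block (2 internal orders). Seating 5 units around a circle gives (4)! arrangements.
So 2 × (4)! = 2 × 24 = 48.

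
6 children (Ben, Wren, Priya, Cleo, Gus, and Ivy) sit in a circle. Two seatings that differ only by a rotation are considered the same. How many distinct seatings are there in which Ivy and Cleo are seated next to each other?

48

Treat {Ivy, Cleo} as one unit (2 internal orders) and seat the resulting 5 units around the table: (4)! circular arrangements.
So 2 × (4)! = 2 × 24 = 48.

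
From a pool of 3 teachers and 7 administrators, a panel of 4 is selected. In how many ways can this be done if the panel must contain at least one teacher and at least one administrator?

175

With no constraint there are C(10,4) = 210 possible selections.
Subtract selections that omit an entire group: no teachers → C(7,4) = 35; no administrators → C(3,4) = 0.
Both groups omitted at once is impossible, so 210 − 35 = 175.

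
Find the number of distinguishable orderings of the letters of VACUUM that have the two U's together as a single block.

Treat the 2 copies of U as a single block. The multiset to arrange is then {UU, A, C, M, V}, 5 items in all.
All 5 items are distinct, so there are (5)! = 120 arrangements.

120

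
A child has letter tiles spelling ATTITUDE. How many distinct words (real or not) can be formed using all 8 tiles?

6720

The 8 letters of ATTITUDE have repeats: T appearing 3 times.
So there are 8! / (3!) = 6720 distinguishable arrangements.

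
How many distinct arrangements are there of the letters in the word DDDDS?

Letter multiplicities in DDDDS: D×4, S×1.
Dividing 5! = 120 by 4! = 24 for the repeated letters gives 5.

5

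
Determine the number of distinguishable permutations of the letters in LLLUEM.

120

The 6 letters of LLLUEM have repeats: L appearing 3 times.
The number of distinct arrangements is 6!/(3!) = 720/6 = 120.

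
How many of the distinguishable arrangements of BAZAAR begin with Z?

With the first slot taken by Z, it remains to arrange the other 5 letters (BAAAR).
Those 5 letters have A appearing 3 times, giving (5)!/(3!) = 20.

20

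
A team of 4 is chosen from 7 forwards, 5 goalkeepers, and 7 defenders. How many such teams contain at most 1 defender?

Split by how many defenders are chosen (0 through 1).
Sum: C(7,0)·C(12,4) + C(7,1)·C(12,3) = 495 + 1540 = 2035.

2035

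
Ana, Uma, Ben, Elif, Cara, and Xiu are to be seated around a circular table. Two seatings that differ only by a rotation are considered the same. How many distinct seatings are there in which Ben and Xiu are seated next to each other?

Treat {Ben, Xiu} as one unit (2 internal orders) and seat the resulting 5 units around the table: (4)! circular arrangements.
So 2 × (4)! = 2 × 24 = 48.

48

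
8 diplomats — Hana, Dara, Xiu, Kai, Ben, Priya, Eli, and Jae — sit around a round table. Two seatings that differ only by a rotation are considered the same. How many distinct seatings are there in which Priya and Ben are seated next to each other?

Treat {Priya, Ben} as one unit (2 internal orders) and seat the resulting 7 units around the table: (6)! circular arrangements.
So 2 × (6)! = 2 × 720 = 1440.

1440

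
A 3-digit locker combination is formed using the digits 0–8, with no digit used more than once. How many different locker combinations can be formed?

504

Choose and order 3 of the 9 symbols: the first digit has 9 options, the next 8, then 7.
That product is 9 × 8 × 7 = 504.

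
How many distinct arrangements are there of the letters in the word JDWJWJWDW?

1260

Letter multiplicities in JDWJWJWDW: D×2, J×3, W×4.
The number of distinct arrangements is 9!/(4!·3!·2!) = 362880/288 = 1260.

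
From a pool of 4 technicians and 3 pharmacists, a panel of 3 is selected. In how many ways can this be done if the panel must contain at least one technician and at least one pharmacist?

30

Unrestricted: C(7,3) = 35 ways to pick any 3 of the 7.
Subtract selections that omit an entire group: no technicians → C(3,3) = 1; no pharmacists → C(4,3) = 4.
Both groups omitted at once is impossible, so 35 − 5 = 30.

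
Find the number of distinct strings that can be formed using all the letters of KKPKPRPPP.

504

KKPKPRPPP has 9 letters with K appearing 3 times and P appearing 5 times.
The number of distinct arrangements is 9!/(5!·3!) = 362880/720 = 504.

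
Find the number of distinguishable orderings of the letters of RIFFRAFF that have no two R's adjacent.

630

There are 8!/(4!·2!) = 840 arrangements of RIFFRAFF in total.
Arrangements with the R's together: treat RR as one letter, giving (7)!/(4!) = 210.
Subtracting, 840 − 210 = 630 arrangements keep the R's apart.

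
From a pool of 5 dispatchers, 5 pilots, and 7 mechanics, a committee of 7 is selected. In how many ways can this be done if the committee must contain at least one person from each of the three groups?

Total 7-person selections from all 17: C(17,7) = 19448.
Subtract selections that omit an entire group: no dispatchers → C(12,7) = 792; no pilots → C(12,7) = 792; no mechanics → C(10,7) = 120.
Add back selections omitting two groups (i.e. drawn from a single group): C(5,7) + C(5,7) + C(7,7) = 1.
By inclusion–exclusion: 19448 − 1704 + 1 = 17745.

17745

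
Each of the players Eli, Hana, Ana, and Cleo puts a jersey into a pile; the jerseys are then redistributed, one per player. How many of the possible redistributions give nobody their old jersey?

9

This is the derangement count D_4: permutations of 4 items with no fixed point.
By inclusion–exclusion this is Σ_{j=0}^{4} (−1)^j C(4,j)·(4−j)!.
Computing: 24 − 24 + 12 − 4 + 1 = 9.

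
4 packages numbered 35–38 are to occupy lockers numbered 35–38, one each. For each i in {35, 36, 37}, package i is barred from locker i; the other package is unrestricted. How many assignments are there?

Let Aᵢ (for i ∈ {35, 36, 37}) be the placements that put package i in its forbidden locker. Any j of these fix j positions, leaving (4−j)! ways to fill the rest, and there are C(3,j) ways to pick which j.
By inclusion–exclusion, the number of valid placements is Σ_{j=0}^{3} (−1)^j C(3,j)·(4−j)!.
Computing: 24 − 18 + 6 − 1 = 11.

11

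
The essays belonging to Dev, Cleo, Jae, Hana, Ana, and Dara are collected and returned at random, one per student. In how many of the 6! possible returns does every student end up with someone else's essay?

265

This is the derangement count D_6: permutations of 6 items with no fixed point.
By inclusion–exclusion this is Σ_{j=0}^{6} (−1)^j C(6,j)·(6−j)!.
Computing: 720 − 720 + 360 − 120 + 30 − 6 + 1 = 265.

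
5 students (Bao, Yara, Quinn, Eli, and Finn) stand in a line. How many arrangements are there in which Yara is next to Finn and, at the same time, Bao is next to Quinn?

Treat {Yara,Finn} as one block (2 orders) and {Bao,Quinn} as another (2 orders).
That leaves 3 units to arrange: 2 × 2 × 3! = 4 × 6 = 24.

24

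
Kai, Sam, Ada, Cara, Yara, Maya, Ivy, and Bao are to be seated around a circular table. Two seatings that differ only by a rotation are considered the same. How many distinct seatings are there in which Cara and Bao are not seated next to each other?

3600

All circular seatings of 8 people number (7)! = 5040.
Those with Cara next to Bao: fuse the pair into one unit and seat 7 units around a circle — 2·(6)! = 1440.
Subtracting, 5040 − 1440 = 3600.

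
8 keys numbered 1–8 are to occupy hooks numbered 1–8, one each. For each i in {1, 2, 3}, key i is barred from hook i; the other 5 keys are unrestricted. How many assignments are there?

27240

Let Aᵢ (for i ∈ {1, 2, 3}) be the placements that put key i in its forbidden hook. Any j of these fix j positions, leaving (8−j)! ways to fill the rest, and there are C(3,j) ways to pick which j.
By inclusion–exclusion, the number of valid placements is Σ_{j=0}^{3} (−1)^j C(3,j)·(8−j)!.
Computing: 40320 − 15120 + 2160 − 120 = 27240.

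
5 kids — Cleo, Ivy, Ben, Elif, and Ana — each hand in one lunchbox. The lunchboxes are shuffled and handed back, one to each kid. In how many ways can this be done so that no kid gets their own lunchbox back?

44

Count assignments avoiding every fixed point. For any j of the 5 kids fixed to their own lunchbox, the other 5−j can be arranged in (5−j)! ways.
By inclusion–exclusion this is Σ_{j=0}^{5} (−1)^j C(5,j)·(5−j)!.
Computing: 120 − 120 + 60 − 20 + 5 − 1 = 44.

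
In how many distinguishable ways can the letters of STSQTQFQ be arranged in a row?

The 8 letters of STSQTQFQ have repeats: Q appearing 3 times, S appearing twice, and T appearing twice.
The number of distinct arrangements is 8!/(3!·2!·2!) = 40320/24 = 1680.

1680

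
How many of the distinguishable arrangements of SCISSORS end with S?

Fix S in the last position and arrange the remaining 7 letters.
Those 7 letters have S appearing 3 times, giving (7)!/(3!) = 840.

840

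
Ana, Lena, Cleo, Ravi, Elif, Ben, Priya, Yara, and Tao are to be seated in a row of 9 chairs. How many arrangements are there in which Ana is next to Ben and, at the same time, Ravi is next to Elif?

20160

Treat {Ana,Ben} as one block (2 orders) and {Ravi,Elif} as another (2 orders).
That leaves 7 units to arrange: 2 × 2 × 7! = 4 × 5040 = 20160.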